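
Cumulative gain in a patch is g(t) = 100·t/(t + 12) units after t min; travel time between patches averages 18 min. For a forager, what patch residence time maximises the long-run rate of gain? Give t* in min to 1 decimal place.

14.7 min

By the marginal value theorem, leave when the instantaneous gain rate g'(t) equals the habitat-wide average g(t)/(T + t).
g'(t) = 100·12/(t + 12)². Setting 100·12/(t+12)² = 100t/[(t+12)(18+t)] gives 12(18+t) = t(t+12), so t² = 12×18 = 216.
t* = √216 = 14.7 min.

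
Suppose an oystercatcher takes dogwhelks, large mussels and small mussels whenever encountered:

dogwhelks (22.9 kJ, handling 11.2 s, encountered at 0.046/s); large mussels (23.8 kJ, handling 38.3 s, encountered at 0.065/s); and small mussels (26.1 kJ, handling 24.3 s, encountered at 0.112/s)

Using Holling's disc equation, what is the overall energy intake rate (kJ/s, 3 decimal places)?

0.821 kJ/s

Energy encountered per unit search time: 0.046×22.9 + 0.065×23.8 + 0.112×26.1 = 5.524 kJ/s.
Handling time per unit search time: 0.046×11.2 + 0.065×38.3 + 0.112×24.3 = 5.726.
Rate = 5.524/(1 + 5.726) = 0.8212 kJ/s.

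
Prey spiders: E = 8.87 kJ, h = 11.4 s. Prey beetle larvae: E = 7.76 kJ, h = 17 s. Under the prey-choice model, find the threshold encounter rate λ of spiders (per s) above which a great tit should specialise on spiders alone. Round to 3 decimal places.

0.125 per s

At the threshold, the rate on spiders alone equals the profitability of beetle larvae: λ·8.87/(1 + λ·11.4) = 7.76/17 = 0.4565.
Rearranging, λ(8.87 − 0.4565×11.4) = 0.4565, so λ = 0.4565/3.666 = 0.1245 per s.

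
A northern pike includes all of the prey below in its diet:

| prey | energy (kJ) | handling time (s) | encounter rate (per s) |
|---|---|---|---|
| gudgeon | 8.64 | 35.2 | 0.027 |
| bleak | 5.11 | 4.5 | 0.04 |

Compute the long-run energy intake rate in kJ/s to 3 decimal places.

0.205 kJ/s

R = (0.027×8.64 + 0.04×5.11) / (1 + 0.027×35.2 + 0.04×4.5) = 0.4377/2.13 = 0.2054 kJ/s.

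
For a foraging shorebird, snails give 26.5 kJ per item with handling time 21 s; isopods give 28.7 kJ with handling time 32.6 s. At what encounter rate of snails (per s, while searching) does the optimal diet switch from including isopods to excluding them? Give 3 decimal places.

0.110 per s

At the threshold, the rate on snails alone equals the profitability of isopods: λ·26.5/(1 + λ·21) = 28.7/32.6 = 0.8804.
Rearranging, λ(26.5 − 0.8804×21) = 0.8804, so λ = 0.8804/8.012 = 0.1099 per s.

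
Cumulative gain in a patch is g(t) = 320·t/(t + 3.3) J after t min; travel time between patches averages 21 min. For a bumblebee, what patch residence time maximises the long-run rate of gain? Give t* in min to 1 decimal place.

8.3 min

Optimal t* satisfies g'(t*) = g(t*)/(T + t*).
g'(t) = 320·3.3/(t + 3.3)². Setting 320·3.3/(t+3.3)² = 320t/[(t+3.3)(21+t)] gives 3.3(21+t) = t(t+3.3), so t² = 3.3×21 = 69.3.
t* = √69.3 = 8.325 min.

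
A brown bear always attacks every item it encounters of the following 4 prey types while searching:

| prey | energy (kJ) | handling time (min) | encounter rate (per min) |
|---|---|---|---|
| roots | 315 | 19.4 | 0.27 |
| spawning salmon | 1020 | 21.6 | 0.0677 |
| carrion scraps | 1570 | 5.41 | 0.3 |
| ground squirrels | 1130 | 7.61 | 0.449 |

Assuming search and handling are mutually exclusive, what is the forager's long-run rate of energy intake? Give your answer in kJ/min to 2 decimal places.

88.89 kJ/min

R = Σλ_iE_i / (1 + Σλ_ih_i)
Numerator: 0.27×315 + 0.0677×1020 + 0.3×1570 + 0.449×1130 = 1132
Denominator: 1 + 0.27×19.4 + 0.0677×21.6 + 0.3×5.41 + 0.449×7.61 = 12.74
R = 1132/12.74 = 88.89 kJ/min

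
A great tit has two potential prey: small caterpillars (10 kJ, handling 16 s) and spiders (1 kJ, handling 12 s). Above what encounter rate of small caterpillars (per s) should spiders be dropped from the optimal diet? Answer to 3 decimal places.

0.010 per s

Drop spiders once their profitability E₂/h₂ falls below the rate achievable on small caterpillars alone: E₂/h₂ = λE₁/(1 + λh₁).
Solve for λ: λE₁h₂ = E₂(1 + λh₁) → λ(E₁h₂ − E₂h₁) = E₂ → λ = E₂/(E₁h₂ − E₂h₁).
λ = 1/(10×12 − 1×16) = 1/104 = 0.009615 per s.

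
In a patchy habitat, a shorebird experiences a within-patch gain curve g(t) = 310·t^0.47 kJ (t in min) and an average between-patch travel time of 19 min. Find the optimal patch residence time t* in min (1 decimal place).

16.8 min

Maximise g(t)/(T+t): set derivative to zero → g'(t)(T+t) = g(t).
g'(t) = 0.47·310·t^-0.53. Setting 0.47·310·t^-0.53 = 310·t^0.47/(19+t) gives 0.47(19+t) = t, so 0.53·t = 0.47×19.
t* = 0.47×19/0.53 = 16.85 min.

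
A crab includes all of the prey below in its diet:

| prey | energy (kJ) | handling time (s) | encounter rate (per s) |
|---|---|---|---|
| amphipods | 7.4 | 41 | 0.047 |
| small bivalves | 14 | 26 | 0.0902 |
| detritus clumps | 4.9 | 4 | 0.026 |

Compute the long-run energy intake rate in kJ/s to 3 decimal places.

0.323 kJ/s

R = (0.047×7.4 + 0.0902×14 + 0.026×4.9) / (1 + 0.047×41 + 0.0902×26 + 0.026×4) = 1.738/5.376 = 0.3233 kJ/s.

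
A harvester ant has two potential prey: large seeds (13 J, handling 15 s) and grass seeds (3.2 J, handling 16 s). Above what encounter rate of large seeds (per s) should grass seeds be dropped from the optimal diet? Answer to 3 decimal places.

Drop grass seeds once their profitability E₂/h₂ falls below the rate achievable on large seeds alone: E₂/h₂ = λE₁/(1 + λh₁).
Solve for λ: λE₁h₂ = E₂(1 + λh₁) → λ(E₁h₂ − E₂h₁) = E₂ → λ = E₂/(E₁h₂ − E₂h₁).
λ = 3.2/(13×16 − 3.2×15) = 3.2/160 = 0.02 per s.

0.020 per s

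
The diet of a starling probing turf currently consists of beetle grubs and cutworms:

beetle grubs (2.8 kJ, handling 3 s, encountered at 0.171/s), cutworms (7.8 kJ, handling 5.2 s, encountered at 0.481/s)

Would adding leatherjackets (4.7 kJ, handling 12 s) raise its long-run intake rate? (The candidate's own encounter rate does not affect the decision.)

Current rate: (0.171×2.8 + 0.481×7.8)/(1 + 0.171×3 + 0.481×5.2) = 1.054 kJ/s.
leatherjackets: E/h = 4.7/12 = 0.3917 kJ/s.
0.3917 < 1.054, so adding leatherjackets would lower the average — exclude it.

No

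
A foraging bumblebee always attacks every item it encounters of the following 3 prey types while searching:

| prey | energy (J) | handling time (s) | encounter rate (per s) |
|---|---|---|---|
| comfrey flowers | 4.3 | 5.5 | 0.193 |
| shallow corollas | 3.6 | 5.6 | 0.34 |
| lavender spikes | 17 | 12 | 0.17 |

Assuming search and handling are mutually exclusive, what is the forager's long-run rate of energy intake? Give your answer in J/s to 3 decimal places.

R = Σλ_iE_i / (1 + Σλ_ih_i)
Numerator: 0.193×4.3 + 0.34×3.6 + 0.17×17 = 4.944
Denominator: 1 + 0.193×5.5 + 0.34×5.6 + 0.17×12 = 6.005
R = 4.944/6.005 = 0.8232 J/s

0.823 J/s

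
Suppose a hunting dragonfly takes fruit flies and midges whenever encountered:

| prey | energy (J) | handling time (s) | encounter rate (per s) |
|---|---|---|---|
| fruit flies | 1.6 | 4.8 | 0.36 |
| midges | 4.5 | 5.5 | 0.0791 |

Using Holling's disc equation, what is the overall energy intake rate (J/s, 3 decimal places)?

0.295 J/s

Energy encountered per unit search time: 0.36×1.6 + 0.0791×4.5 = 0.9319 J/s.
Handling time per unit search time: 0.36×4.8 + 0.0791×5.5 = 2.163.
Rate = 0.9319/(1 + 2.163) = 0.2946 J/s.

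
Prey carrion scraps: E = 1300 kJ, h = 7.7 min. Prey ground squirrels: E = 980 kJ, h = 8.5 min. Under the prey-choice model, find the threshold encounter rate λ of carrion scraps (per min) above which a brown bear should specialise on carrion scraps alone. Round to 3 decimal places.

The zero-one rule: include ground squirrels iff E₂/h₂ > λE₁/(1+λh₁). Equality gives the switch point.
λE₁h₂ = E₂ + λE₂h₁ ⇒ λ = E₂/(E₁h₂ − E₂h₁) = 980/(1.105e+04 − 7546) = 0.2797 per min.

0.280 per min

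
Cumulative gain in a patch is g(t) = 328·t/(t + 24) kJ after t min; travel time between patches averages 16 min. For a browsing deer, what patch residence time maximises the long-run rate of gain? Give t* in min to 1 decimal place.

By the marginal value theorem, leave when the instantaneous gain rate g'(t) equals the habitat-wide average g(t)/(T + t).
g'(t) = 328·24/(t + 24)². Setting 328·24/(t+24)² = 328t/[(t+24)(16+t)] gives 24(16+t) = t(t+24), so t² = 24×16 = 384.
t* = √384 = 19.6 min.

19.6 min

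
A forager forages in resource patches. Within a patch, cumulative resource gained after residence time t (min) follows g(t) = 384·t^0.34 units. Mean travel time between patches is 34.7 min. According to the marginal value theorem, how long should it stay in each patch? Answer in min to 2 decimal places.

17.88 min

Optimal t* satisfies g'(t*) = g(t*)/(T + t*).
g'(t) = 0.34·384·t^-0.66. Setting 0.34·384·t^-0.66 = 384·t^0.34/(34.7+t) gives 0.34(34.7+t) = t, so 0.66·t = 0.34×34.7.
t* = 0.34×34.7/0.66 = 17.88 min.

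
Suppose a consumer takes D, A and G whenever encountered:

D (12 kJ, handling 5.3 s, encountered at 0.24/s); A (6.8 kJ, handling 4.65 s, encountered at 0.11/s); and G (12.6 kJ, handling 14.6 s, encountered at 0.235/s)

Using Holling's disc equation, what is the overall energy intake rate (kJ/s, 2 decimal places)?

1.06 kJ/s

Energy encountered per unit search time: 0.24×12 + 0.11×6.8 + 0.235×12.6 = 6.589 kJ/s.
Handling time per unit search time: 0.24×5.3 + 0.11×4.65 + 0.235×14.6 = 5.214.
Rate = 6.589/(1 + 5.214) = 1.06 kJ/s.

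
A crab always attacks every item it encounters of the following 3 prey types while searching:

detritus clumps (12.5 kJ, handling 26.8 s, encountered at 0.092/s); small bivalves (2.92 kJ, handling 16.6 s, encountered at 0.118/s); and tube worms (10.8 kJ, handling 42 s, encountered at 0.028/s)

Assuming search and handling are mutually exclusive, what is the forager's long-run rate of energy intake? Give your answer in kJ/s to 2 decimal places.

Energy encountered per unit search time: 0.092×12.5 + 0.118×2.92 + 0.028×10.8 = 1.797 kJ/s.
Handling time per unit search time: 0.092×26.8 + 0.118×16.6 + 0.028×42 = 5.6.
Rate = 1.797/(1 + 5.6) = 0.2723 kJ/s.

0.27 kJ/s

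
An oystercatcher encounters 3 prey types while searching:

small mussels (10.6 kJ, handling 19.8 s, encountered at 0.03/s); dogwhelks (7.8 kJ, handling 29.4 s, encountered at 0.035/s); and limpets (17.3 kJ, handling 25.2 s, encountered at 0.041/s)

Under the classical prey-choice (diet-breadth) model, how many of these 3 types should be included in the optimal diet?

2

Profitabilities (E/h, kJ/s): limpets 0.687, small mussels 0.535, dogwhelks 0.265. Add prey in this order while the next type's profitability exceeds the intake rate on those already taken.
Rate on top 1: 0.3489. small mussels: 0.535 > 0.3489 → include.
Rate on top 2: 0.391. dogwhelks: 0.265 < 0.391 → exclude; stop.
Optimal diet: limpets, small mussels — 2 of 3 types.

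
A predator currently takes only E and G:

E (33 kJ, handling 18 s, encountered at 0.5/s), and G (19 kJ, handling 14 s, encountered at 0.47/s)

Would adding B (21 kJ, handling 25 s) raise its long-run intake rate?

No

Current rate: (0.5×33 + 0.47×19)/(1 + 0.5×18 + 0.47×14) = 1.534 kJ/s.
B: E/h = 21/25 = 0.84 kJ/s.
0.84 < 1.534, so adding B would lower the average — exclude it.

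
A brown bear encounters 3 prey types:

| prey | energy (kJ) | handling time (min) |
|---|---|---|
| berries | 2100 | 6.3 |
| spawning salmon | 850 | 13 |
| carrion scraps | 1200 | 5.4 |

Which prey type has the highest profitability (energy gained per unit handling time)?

berries

Profitability E/h (kJ/min): berries = 2100/6.3 = 333, spawning salmon = 850/13 = 65.4, carrion scraps = 1200/5.4 = 222.
Ranked: berries > carrion scraps > spawning salmon.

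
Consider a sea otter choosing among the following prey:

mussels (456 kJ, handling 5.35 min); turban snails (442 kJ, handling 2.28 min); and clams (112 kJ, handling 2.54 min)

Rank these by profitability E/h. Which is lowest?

clams

Profitability E/h (kJ/min): mussels = 456/5.35 = 85.2, turban snails = 442/2.28 = 194, clams = 112/2.54 = 44.1.
Ranked: turban snails > mussels > clams.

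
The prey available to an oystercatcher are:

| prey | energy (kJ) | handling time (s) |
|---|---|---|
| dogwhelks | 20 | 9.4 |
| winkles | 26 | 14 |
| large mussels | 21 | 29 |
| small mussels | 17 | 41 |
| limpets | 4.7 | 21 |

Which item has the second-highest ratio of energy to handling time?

winkles

In descending order of E/h:
dogwhelks: 20/9.4 = 2.13 kJ/s
winkles: 26/14 = 1.86 kJ/s
large mussels: 21/29 = 0.724 kJ/s
small mussels: 17/41 = 0.415 kJ/s
limpets: 4.7/21 = 0.224 kJ/s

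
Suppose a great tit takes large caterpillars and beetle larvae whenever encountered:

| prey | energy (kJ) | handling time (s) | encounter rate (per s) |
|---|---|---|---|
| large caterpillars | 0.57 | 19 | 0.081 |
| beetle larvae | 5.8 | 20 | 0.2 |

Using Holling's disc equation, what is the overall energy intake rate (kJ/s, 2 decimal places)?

Energy encountered per unit search time: 0.081×0.57 + 0.2×5.8 = 1.206 kJ/s.
Handling time per unit search time: 0.081×19 + 0.2×20 = 5.539.
Rate = 1.206/(1 + 5.539) = 0.1845 kJ/s.

0.18 kJ/s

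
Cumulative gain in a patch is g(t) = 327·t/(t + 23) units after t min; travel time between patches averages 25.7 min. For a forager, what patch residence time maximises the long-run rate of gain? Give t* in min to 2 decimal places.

Optimal t* satisfies g'(t*) = g(t*)/(T + t*).
g'(t) = 327·23/(t + 23)². Setting 327·23/(t+23)² = 327t/[(t+23)(25.7+t)] gives 23(25.7+t) = t(t+23), so t² = 23×25.7 = 591.1.
t* = √591.1 = 24.31 min.

24.31 min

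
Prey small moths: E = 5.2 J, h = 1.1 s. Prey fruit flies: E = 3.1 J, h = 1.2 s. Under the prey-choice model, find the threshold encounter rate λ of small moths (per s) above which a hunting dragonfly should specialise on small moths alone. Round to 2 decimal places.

1.10 per s

The zero-one rule: include fruit flies iff E₂/h₂ > λE₁/(1+λh₁). Equality gives the switch point.
λE₁h₂ = E₂ + λE₂h₁ ⇒ λ = E₂/(E₁h₂ − E₂h₁) = 3.1/(6.24 − 3.41) = 1.095 per s.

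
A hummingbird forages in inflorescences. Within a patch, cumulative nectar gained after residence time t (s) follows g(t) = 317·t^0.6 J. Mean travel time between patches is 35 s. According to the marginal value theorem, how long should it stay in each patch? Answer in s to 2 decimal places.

52.50 s

Maximise g(t)/(T+t): set derivative to zero → g'(t)(T+t) = g(t).
g'(t) = 0.6·317·t^-0.4. Setting 0.6·317·t^-0.4 = 317·t^0.6/(35+t) gives 0.6(35+t) = t, so 0.40·t = 0.6×35.
t* = 0.6×35/0.40 = 52.5 s.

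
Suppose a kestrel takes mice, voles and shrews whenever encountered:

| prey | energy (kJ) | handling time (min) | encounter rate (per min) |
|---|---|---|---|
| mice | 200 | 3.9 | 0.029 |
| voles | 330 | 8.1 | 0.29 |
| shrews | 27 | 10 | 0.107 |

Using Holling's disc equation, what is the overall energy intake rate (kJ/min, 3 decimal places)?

R = (0.029×200 + 0.29×330 + 0.107×27) / (1 + 0.029×3.9 + 0.29×8.1 + 0.107×10) = 104.4/4.532 = 23.03 kJ/min.

23.033 kJ/min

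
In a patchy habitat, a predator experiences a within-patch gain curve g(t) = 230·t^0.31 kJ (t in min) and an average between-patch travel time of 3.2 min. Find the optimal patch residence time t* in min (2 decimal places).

1.44 min

Optimal t* satisfies g'(t*) = g(t*)/(T + t*).
g'(t) = 0.31·230·t^-0.69. Setting 0.31·230·t^-0.69 = 230·t^0.31/(3.2+t) gives 0.31(3.2+t) = t, so 0.69·t = 0.31×3.2.
t* = 0.31×3.2/0.69 = 1.438 min.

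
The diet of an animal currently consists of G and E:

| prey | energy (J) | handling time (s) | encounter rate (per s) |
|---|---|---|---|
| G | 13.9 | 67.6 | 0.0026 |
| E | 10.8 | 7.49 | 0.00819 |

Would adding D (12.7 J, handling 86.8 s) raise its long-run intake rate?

Current rate: (0.0026×13.9 + 0.00819×10.8)/(1 + 0.0026×67.6 + 0.00819×7.49) = 0.1007 J/s.
D: E/h = 12.7/86.8 = 0.1463 J/s.
Since 0.1463 > R, including D increases the long-run rate.

Yes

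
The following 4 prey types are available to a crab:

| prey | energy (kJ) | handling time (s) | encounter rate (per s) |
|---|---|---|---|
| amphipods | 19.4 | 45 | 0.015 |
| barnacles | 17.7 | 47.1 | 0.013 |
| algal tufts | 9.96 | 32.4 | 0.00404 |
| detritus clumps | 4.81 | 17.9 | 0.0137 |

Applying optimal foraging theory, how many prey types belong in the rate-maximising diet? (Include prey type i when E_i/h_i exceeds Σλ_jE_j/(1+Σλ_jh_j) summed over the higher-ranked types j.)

Profitabilities (E/h, kJ/s): amphipods 0.431, barnacles 0.376, algal tufts 0.307, detritus clumps 0.269. Add prey in this order while the next type's profitability exceeds the intake rate on those already taken.
Rate on top 1: 0.1737. barnacles: 0.376 > 0.1737 → include.
Rate on top 2: 0.2278. algal tufts: 0.307 > 0.2278 → include.
Rate on top 3: 0.2321. detritus clumps: 0.269 > 0.2321 → include.
Optimal diet: amphipods, barnacles, algal tufts, detritus clumps — 4 of 4 types.

4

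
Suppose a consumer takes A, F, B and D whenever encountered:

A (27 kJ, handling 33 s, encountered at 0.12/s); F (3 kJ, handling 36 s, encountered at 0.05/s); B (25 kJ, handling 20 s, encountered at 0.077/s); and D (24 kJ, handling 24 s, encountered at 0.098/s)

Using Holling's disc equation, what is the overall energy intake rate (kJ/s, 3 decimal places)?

R = Σλ_iE_i / (1 + Σλ_ih_i)
Numerator: 0.12×27 + 0.05×3 + 0.077×25 + 0.098×24 = 7.667
Denominator: 1 + 0.12×33 + 0.05×36 + 0.077×20 + 0.098×24 = 10.65
R = 7.667/10.65 = 0.7198 kJ/s

0.720 kJ/s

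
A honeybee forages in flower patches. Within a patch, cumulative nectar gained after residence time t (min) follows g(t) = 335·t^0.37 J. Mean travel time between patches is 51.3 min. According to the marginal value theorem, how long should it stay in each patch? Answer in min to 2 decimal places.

By the marginal value theorem, leave when the instantaneous gain rate g'(t) equals the habitat-wide average g(t)/(T + t).
g'(t) = 0.37·335·t^-0.63. Setting 0.37·335·t^-0.63 = 335·t^0.37/(51.3+t) gives 0.37(51.3+t) = t, so 0.63·t = 0.37×51.3.
t* = 0.37×51.3/0.63 = 30.13 min.

30.13 min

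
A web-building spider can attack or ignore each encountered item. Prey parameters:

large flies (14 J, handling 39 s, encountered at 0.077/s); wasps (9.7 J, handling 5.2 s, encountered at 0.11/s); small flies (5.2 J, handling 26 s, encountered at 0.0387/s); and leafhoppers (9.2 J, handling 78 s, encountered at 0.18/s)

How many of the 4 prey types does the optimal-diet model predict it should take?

1

Profitabilities (E/h, J/s): wasps 1.87, large flies 0.359, small flies 0.2, leafhoppers 0.118. Add prey in this order while the next type's profitability exceeds the intake rate on those already taken.
Rate on top 1: 0.6788. large flies: 0.359 < 0.6788 → exclude; stop.
Optimal diet: wasps — 1 of 4 types.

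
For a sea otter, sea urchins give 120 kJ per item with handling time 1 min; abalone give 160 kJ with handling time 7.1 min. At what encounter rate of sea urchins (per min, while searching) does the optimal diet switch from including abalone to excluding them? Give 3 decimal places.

At the threshold, the rate on sea urchins alone equals the profitability of abalone: λ·120/(1 + λ·1) = 160/7.1 = 22.54.
Rearranging, λ(120 − 22.54×1) = 22.54, so λ = 22.54/97.46 = 0.2312 per min.

0.231 per min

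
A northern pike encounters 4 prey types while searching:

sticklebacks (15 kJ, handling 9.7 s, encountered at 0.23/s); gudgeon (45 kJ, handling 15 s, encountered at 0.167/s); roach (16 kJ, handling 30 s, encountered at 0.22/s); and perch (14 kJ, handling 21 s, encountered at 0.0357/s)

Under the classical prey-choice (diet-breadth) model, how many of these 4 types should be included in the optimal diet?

E/h in descending order: gudgeon 3, sticklebacks 1.55, perch 0.667, roach 0.533 kJ/s. The optimal diet is the largest prefix of this list for which every included type satisfies E_i/h_i > R on the types above it.
Rate on top 1: 2.144. sticklebacks: 1.55 < 2.144 → exclude; stop.
Optimal diet: gudgeon — 1 of 4 types.

1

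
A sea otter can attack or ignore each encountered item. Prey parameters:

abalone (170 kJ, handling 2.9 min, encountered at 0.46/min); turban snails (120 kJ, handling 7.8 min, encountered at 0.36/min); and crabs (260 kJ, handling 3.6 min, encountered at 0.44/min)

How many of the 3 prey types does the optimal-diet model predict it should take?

Rank by E/h (kJ/min): crabs 72.2, abalone 58.6, turban snails 15.4. Include each in turn until the next type's E/h falls below the running intake rate.
Rate on top 1: 44.27. abalone: 58.6 > 44.27 → include.
Rate on top 2: 49.16. turban snails: 15.4 < 49.16 → exclude; stop.
Optimal diet: crabs, abalone — 2 of 3 types.

2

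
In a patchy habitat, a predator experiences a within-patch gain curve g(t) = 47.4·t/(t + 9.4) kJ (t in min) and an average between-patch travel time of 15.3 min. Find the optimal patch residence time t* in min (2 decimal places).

By the marginal value theorem, leave when the instantaneous gain rate g'(t) equals the habitat-wide average g(t)/(T + t).
g'(t) = 47.4·9.4/(t + 9.4)². Setting 47.4·9.4/(t+9.4)² = 47.4t/[(t+9.4)(15.3+t)] gives 9.4(15.3+t) = t(t+9.4), so t² = 9.4×15.3 = 143.8.
t* = √143.8 = 11.99 min.

11.99 min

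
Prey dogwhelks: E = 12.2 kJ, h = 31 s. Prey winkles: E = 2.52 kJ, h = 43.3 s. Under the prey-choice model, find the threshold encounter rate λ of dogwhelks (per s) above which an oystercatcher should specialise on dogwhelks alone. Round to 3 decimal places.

The zero-one rule: include winkles iff E₂/h₂ > λE₁/(1+λh₁). Equality gives the switch point.
λE₁h₂ = E₂ + λE₂h₁ ⇒ λ = E₂/(E₁h₂ − E₂h₁) = 2.52/(528.3 − 78.12) = 0.005598 per s.

0.006 per s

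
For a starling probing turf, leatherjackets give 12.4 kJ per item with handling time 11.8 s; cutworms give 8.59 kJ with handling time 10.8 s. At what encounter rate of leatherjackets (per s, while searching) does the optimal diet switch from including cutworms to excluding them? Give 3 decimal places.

0.264 per s

At the threshold, the rate on leatherjackets alone equals the profitability of cutworms: λ·12.4/(1 + λ·11.8) = 8.59/10.8 = 0.7954.
Rearranging, λ(12.4 − 0.7954×11.8) = 0.7954, so λ = 0.7954/3.015 = 0.2638 per s.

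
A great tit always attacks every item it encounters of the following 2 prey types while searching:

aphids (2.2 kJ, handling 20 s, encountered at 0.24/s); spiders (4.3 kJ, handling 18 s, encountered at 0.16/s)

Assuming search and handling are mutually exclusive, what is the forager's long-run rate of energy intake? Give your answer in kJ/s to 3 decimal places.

0.140 kJ/s

R = (0.24×2.2 + 0.16×4.3) / (1 + 0.24×20 + 0.16×18) = 1.216/8.68 = 0.1401 kJ/s.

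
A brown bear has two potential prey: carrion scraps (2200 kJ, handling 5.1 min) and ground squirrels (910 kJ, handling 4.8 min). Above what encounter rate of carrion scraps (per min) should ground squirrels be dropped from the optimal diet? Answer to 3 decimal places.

At the threshold, the rate on carrion scraps alone equals the profitability of ground squirrels: λ·2200/(1 + λ·5.1) = 910/4.8 = 189.6.
Rearranging, λ(2200 − 189.6×5.1) = 189.6, so λ = 189.6/1233 = 0.1537 per min.

0.154 per min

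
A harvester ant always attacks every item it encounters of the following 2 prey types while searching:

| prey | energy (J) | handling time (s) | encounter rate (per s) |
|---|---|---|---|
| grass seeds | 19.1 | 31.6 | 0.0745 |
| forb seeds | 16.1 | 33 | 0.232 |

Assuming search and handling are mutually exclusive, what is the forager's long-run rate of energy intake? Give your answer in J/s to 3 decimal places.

R = Σλ_iE_i / (1 + Σλ_ih_i)
Numerator: 0.0745×19.1 + 0.232×16.1 = 5.158
Denominator: 1 + 0.0745×31.6 + 0.232×33 = 11.01
R = 5.158/11.01 = 0.4685 J/s

0.468 J/s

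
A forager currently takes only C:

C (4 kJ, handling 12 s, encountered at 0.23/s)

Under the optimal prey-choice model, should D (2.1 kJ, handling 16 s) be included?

Current rate: (0.23×4)/(1 + 0.23×12) = 0.2447 kJ/s.
D: E/h = 2.1/16 = 0.1313 kJ/s.
0.1313 < 0.2447, so adding D would lower the average — exclude it.

No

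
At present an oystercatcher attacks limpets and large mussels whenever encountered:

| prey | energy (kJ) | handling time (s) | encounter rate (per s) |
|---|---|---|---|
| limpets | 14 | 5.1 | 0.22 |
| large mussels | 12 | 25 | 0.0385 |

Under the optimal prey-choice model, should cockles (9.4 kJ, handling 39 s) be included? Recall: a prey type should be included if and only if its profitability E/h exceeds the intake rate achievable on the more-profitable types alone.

Intake rate on the current diet: R = (0.22×14 + 0.0385×12) / (1 + 0.22×5.1 + 0.0385×25) = 3.542/3.084 = 1.148 kJ/s.
cockles: E/h = 9.4/39 = 0.241 kJ/s.
0.241 < 1.148, so adding cockles would lower the average — exclude it.

No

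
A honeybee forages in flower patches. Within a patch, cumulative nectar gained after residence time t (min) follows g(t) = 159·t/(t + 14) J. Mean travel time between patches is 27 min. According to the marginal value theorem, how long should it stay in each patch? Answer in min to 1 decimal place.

Maximise g(t)/(T+t): set derivative to zero → g'(t)(T+t) = g(t).
g'(t) = 159·14/(t + 14)². Setting 159·14/(t+14)² = 159t/[(t+14)(27+t)] gives 14(27+t) = t(t+14), so t² = 14×27 = 378.
t* = √378 = 19.44 min.

19.4 min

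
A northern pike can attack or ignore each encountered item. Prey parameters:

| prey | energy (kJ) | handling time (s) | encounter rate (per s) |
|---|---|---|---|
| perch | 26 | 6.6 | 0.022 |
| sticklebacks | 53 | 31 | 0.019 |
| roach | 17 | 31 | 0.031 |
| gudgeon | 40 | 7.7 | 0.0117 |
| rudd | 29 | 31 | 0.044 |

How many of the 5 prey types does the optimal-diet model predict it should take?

3

Profitabilities (E/h, kJ/s): gudgeon 5.19, perch 3.94, sticklebacks 1.71, rudd 0.935, roach 0.548. Add prey in this order while the next type's profitability exceeds the intake rate on those already taken.
Rate on top 1: 0.4293. perch: 3.94 > 0.4293 → include.
Rate on top 2: 0.8419. sticklebacks: 1.71 > 0.8419 → include.
Rate on top 3: 1.122. rudd: 0.935 < 1.122 → exclude; stop.
Optimal diet: gudgeon, perch, sticklebacks — 3 of 5 types.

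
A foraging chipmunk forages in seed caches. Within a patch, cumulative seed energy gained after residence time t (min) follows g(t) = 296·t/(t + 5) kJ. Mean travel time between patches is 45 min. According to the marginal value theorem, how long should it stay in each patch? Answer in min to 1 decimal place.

By the marginal value theorem, leave when the instantaneous gain rate g'(t) equals the habitat-wide average g(t)/(T + t).
g'(t) = 296·5/(t + 5)². Setting 296·5/(t+5)² = 296t/[(t+5)(45+t)] gives 5(45+t) = t(t+5), so t² = 5×45 = 225.
t* = √225 = 15 min.

15.0 min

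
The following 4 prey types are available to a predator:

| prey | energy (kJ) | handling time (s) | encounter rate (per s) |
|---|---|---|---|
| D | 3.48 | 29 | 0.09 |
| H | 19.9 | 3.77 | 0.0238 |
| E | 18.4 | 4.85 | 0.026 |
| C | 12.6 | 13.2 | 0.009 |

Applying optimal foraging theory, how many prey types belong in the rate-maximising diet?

3

Profitabilities (E/h, kJ/s): H 5.28, E 3.79, C 0.955, D 0.12. Add prey in this order while the next type's profitability exceeds the intake rate on those already taken.
Rate on top 1: 0.4346. E: 3.79 > 0.4346 → include.
Rate on top 2: 0.783. C: 0.955 > 0.783 → include.
Rate on top 3: 0.7983. D: 0.12 < 0.7983 → exclude; stop.
Optimal diet: H, E, C — 3 of 4 types.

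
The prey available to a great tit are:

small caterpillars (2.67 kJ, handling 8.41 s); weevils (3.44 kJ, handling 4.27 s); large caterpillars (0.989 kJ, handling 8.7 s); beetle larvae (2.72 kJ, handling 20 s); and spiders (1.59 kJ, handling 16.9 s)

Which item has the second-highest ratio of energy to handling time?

In descending order of E/h:
weevils: 3.44/4.27 = 0.806 kJ/s
small caterpillars: 2.67/8.41 = 0.317 kJ/s
beetle larvae: 2.72/20 = 0.136 kJ/s
large caterpillars: 0.989/8.7 = 0.114 kJ/s
spiders: 1.59/16.9 = 0.0941 kJ/s

small caterpillars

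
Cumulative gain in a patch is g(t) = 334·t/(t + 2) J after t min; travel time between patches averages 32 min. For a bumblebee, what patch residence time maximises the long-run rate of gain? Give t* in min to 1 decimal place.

8.0 min

Maximise g(t)/(T+t): set derivative to zero → g'(t)(T+t) = g(t).
g'(t) = 334·2/(t + 2)². Setting 334·2/(t+2)² = 334t/[(t+2)(32+t)] gives 2(32+t) = t(t+2), so t² = 2×32 = 64.
t* = √64 = 8 min.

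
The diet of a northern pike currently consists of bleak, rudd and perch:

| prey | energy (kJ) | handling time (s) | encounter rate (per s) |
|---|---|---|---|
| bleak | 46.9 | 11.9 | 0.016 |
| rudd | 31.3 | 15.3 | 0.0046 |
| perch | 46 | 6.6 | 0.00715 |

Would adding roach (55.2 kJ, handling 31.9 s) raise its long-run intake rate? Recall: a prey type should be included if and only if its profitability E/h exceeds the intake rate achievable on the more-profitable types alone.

Yes

On bleak, rudd and perch alone, R = ΣλE/(1+Σλh) = 1.223/1.308 = 0.9353 kJ/s.
roach: E/h = 55.2/31.9 = 1.73 kJ/s.
Since 1.73 > R, including roach increases the long-run rate.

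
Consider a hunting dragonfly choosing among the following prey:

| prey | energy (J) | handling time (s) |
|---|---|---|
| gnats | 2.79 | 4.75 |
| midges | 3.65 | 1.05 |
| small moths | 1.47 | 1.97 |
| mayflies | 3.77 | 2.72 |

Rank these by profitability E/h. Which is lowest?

Profitability E/h (J/s): gnats = 2.79/4.75 = 0.587, midges = 3.65/1.05 = 3.48, small moths = 1.47/1.97 = 0.746, mayflies = 3.77/2.72 = 1.39.
Ranked: midges > mayflies > small moths > gnats.

gnats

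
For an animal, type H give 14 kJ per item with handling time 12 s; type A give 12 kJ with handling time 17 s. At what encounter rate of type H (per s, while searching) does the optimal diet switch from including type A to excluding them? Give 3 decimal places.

0.128 per s

The zero-one rule: include type A iff E₂/h₂ > λE₁/(1+λh₁). Equality gives the switch point.
λE₁h₂ = E₂ + λE₂h₁ ⇒ λ = E₂/(E₁h₂ − E₂h₁) = 12/(238 − 144) = 0.1277 per s.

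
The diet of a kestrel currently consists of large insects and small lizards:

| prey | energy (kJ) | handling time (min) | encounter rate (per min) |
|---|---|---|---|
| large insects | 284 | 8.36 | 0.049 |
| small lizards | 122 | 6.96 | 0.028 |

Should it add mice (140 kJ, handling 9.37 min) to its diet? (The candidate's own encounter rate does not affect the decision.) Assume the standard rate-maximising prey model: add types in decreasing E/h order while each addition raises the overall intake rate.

Intake rate on the current diet: R = (0.049×284 + 0.028×122) / (1 + 0.049×8.36 + 0.028×6.96) = 17.33/1.605 = 10.8 kJ/min.
mice: E/h = 140/9.37 = 14.94 kJ/min.
14.94 > 10.8, so adding mice raises the average — include it.

Yes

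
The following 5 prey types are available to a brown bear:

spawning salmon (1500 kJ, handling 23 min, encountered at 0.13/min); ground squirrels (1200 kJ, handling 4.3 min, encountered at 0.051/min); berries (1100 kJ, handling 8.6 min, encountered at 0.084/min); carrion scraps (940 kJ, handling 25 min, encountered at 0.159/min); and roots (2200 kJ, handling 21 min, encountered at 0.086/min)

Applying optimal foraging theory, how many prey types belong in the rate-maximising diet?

3

Profitabilities (E/h, kJ/min): ground squirrels 279, berries 128, roots 105, spawning salmon 65.2, carrion scraps 37.6. Add prey in this order while the next type's profitability exceeds the intake rate on those already taken.
Rate on top 1: 50.19. berries: 128 > 50.19 → include.
Rate on top 2: 79.11. roots: 105 > 79.11 → include.
Rate on top 3: 91.47. spawning salmon: 65.2 < 91.47 → exclude; stop.
Optimal diet: ground squirrels, berries, roots — 3 of 5 types.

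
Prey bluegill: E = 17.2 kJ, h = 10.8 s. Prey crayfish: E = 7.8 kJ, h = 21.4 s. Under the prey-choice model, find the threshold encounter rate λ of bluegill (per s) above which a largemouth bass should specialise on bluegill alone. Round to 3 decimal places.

At the threshold, the rate on bluegill alone equals the profitability of crayfish: λ·17.2/(1 + λ·10.8) = 7.8/21.4 = 0.3645.
Rearranging, λ(17.2 − 0.3645×10.8) = 0.3645, so λ = 0.3645/13.26 = 0.02748 per s.

0.027 per s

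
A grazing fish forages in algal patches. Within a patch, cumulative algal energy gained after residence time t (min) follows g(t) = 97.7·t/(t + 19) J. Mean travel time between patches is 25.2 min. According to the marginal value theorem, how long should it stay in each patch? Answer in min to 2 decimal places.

21.88 min

Maximise g(t)/(T+t): set derivative to zero → g'(t)(T+t) = g(t).
g'(t) = 97.7·19/(t + 19)². Setting 97.7·19/(t+19)² = 97.7t/[(t+19)(25.2+t)] gives 19(25.2+t) = t(t+19), so t² = 19×25.2 = 478.8.
t* = √478.8 = 21.88 min.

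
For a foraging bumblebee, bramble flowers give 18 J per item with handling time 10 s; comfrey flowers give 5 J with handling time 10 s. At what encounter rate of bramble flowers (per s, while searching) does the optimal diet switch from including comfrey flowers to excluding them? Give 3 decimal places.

0.038 per s

The zero-one rule: include comfrey flowers iff E₂/h₂ > λE₁/(1+λh₁). Equality gives the switch point.
λE₁h₂ = E₂ + λE₂h₁ ⇒ λ = E₂/(E₁h₂ − E₂h₁) = 5/(180 − 50) = 0.03846 per s.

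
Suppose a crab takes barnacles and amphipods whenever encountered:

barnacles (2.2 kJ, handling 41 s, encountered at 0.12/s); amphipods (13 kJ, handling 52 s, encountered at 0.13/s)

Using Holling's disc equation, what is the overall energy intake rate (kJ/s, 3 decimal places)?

0.154 kJ/s

R = (0.12×2.2 + 0.13×13) / (1 + 0.12×41 + 0.13×52) = 1.954/12.68 = 0.1541 kJ/s.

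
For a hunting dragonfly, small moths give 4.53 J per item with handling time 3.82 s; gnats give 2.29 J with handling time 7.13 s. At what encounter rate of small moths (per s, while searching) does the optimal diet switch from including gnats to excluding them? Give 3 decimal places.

The zero-one rule: include gnats iff E₂/h₂ > λE₁/(1+λh₁). Equality gives the switch point.
λE₁h₂ = E₂ + λE₂h₁ ⇒ λ = E₂/(E₁h₂ − E₂h₁) = 2.29/(32.3 − 8.748) = 0.09724 per s.

0.097 per s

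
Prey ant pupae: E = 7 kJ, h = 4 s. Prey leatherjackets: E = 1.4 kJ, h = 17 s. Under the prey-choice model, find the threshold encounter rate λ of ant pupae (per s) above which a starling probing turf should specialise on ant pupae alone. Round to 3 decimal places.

At the threshold, the rate on ant pupae alone equals the profitability of leatherjackets: λ·7/(1 + λ·4) = 1.4/17 = 0.08235.
Rearranging, λ(7 − 0.08235×4) = 0.08235, so λ = 0.08235/6.671 = 0.01235 per s.

0.012 per s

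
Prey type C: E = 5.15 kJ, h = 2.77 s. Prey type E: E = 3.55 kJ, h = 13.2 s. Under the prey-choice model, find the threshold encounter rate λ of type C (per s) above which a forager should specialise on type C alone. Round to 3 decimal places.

Drop type E once their profitability E₂/h₂ falls below the rate achievable on type C alone: E₂/h₂ = λE₁/(1 + λh₁).
Solve for λ: λE₁h₂ = E₂(1 + λh₁) → λ(E₁h₂ − E₂h₁) = E₂ → λ = E₂/(E₁h₂ − E₂h₁).
λ = 3.55/(5.15×13.2 − 3.55×2.77) = 3.55/58.15 = 0.06105 per s.

0.061 per s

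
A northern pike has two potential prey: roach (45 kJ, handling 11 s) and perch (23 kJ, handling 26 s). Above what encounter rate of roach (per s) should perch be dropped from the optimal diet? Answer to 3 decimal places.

The zero-one rule: include perch iff E₂/h₂ > λE₁/(1+λh₁). Equality gives the switch point.
λE₁h₂ = E₂ + λE₂h₁ ⇒ λ = E₂/(E₁h₂ − E₂h₁) = 23/(1170 − 253) = 0.02508 per s.

0.025 per s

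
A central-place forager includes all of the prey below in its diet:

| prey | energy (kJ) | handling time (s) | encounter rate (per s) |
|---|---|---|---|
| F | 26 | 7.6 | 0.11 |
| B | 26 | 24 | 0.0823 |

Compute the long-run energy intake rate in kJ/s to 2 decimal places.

1.31 kJ/s

Energy encountered per unit search time: 0.11×26 + 0.0823×26 = 5 kJ/s.
Handling time per unit search time: 0.11×7.6 + 0.0823×24 = 2.811.
Rate = 5/(1 + 2.811) = 1.312 kJ/s.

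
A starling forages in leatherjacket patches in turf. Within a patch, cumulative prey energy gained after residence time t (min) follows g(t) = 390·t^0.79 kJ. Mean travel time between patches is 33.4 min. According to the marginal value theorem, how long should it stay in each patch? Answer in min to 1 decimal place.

125.6 min

By the marginal value theorem, leave when the instantaneous gain rate g'(t) equals the habitat-wide average g(t)/(T + t).
g'(t) = 0.79·390·t^-0.21. Setting 0.79·390·t^-0.21 = 390·t^0.79/(33.4+t) gives 0.79(33.4+t) = t, so 0.21·t = 0.79×33.4.
t* = 0.79×33.4/0.21 = 125.6 min.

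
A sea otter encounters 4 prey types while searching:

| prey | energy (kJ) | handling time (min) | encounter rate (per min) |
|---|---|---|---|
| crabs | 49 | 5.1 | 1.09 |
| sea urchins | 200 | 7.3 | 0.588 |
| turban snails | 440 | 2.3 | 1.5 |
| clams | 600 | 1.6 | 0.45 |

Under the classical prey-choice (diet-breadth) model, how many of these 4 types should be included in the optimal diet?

2

Rank by E/h (kJ/min): clams 375, turban snails 191, sea urchins 27.4, crabs 9.61. Include each in turn until the next type's E/h falls below the running intake rate.
Rate on top 1: 157. turban snails: 191 > 157 → include.
Rate on top 2: 179.9. sea urchins: 27.4 < 179.9 → exclude; stop.
Optimal diet: clams, turban snails — 2 of 4 types.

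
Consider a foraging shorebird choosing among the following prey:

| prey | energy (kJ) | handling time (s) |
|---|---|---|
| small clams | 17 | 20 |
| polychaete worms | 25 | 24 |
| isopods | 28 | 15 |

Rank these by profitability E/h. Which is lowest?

Profitability E/h (kJ/s): small clams = 17/20 = 0.85, polychaete worms = 25/24 = 1.04, isopods = 28/15 = 1.87.
Ranked: isopods > polychaete worms > small clams.

small clams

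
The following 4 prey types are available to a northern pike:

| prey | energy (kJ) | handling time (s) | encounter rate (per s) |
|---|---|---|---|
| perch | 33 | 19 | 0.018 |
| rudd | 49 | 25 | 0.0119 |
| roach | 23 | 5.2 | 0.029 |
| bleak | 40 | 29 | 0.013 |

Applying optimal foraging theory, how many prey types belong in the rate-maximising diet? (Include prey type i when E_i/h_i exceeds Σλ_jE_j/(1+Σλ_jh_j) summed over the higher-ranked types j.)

4

Profitabilities (E/h, kJ/s): roach 4.42, rudd 1.96, perch 1.74, bleak 1.38. Add prey in this order while the next type's profitability exceeds the intake rate on those already taken.
Rate on top 1: 0.5796. rudd: 1.96 > 0.5796 → include.
Rate on top 2: 0.8631. perch: 1.74 > 0.8631 → include.
Rate on top 3: 1.03. bleak: 1.38 > 1.03 → include.
Optimal diet: roach, rudd, perch, bleak — 4 of 4 types.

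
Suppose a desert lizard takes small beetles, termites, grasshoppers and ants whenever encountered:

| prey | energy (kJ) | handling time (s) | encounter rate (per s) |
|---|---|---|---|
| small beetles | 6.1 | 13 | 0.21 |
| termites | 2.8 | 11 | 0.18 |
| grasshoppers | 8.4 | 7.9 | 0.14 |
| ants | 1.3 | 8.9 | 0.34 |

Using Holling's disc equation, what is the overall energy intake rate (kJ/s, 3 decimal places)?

Energy encountered per unit search time: 0.21×6.1 + 0.18×2.8 + 0.14×8.4 + 0.34×1.3 = 3.403 kJ/s.
Handling time per unit search time: 0.21×13 + 0.18×11 + 0.14×7.9 + 0.34×8.9 = 8.842.
Rate = 3.403/(1 + 8.842) = 0.3458 kJ/s.

0.346 kJ/s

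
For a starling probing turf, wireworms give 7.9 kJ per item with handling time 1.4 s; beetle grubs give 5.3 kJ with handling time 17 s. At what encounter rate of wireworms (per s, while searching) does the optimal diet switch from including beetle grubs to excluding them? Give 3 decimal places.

Drop beetle grubs once their profitability E₂/h₂ falls below the rate achievable on wireworms alone: E₂/h₂ = λE₁/(1 + λh₁).
Solve for λ: λE₁h₂ = E₂(1 + λh₁) → λ(E₁h₂ − E₂h₁) = E₂ → λ = E₂/(E₁h₂ − E₂h₁).
λ = 5.3/(7.9×17 − 5.3×1.4) = 5.3/126.9 = 0.04177 per s.

0.042 per s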